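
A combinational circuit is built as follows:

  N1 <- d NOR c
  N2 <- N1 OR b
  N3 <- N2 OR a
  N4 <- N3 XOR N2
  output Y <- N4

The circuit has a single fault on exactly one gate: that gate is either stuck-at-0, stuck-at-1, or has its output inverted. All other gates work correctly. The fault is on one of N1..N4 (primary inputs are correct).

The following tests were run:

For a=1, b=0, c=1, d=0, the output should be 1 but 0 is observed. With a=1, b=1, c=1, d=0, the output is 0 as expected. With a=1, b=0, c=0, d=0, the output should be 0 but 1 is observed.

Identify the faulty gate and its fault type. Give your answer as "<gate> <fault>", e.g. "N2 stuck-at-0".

N1 inverted output

Fault-free values for test 1 (a=1, b=0, c=1, d=0): N1=0, N2=0, N3=1, N4=1, giving Y=1. Observed 0.
Test 1: faults giving observed 0 are {N1 stuck-at-1, N1 inverted output, N2 stuck-at-1, N2 inverted output, N3 stuck-at-0, N3 inverted output, N4 stuck-at-0, N4 inverted output}.
Test 2 (a=1, b=1, c=1, d=0): fault-free N1=0, N2=1, N3=1, N4=0 → 0; observed 0. Eliminates N2 inverted output, N3 stuck-at-0, N3 inverted output, N4 inverted output.
Test 3 (a=1, b=0, c=0, d=0): fault-free N1=1, N2=1, N3=1, N4=0 → 0; observed 1. Eliminates N1 stuck-at-1, N2 stuck-at-1, N4 stuck-at-0.
Only N1 inverted output is consistent with every test.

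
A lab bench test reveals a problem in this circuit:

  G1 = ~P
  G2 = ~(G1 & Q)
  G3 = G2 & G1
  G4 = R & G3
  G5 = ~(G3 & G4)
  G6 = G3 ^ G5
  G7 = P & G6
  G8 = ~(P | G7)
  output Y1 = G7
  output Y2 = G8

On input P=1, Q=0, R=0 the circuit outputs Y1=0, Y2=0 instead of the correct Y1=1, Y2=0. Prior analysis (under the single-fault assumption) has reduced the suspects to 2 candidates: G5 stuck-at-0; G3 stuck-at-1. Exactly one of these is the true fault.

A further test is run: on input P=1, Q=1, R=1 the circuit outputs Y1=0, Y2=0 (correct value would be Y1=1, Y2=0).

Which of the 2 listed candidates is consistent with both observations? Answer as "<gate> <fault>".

G5 stuck-at-0

Evaluate each candidate on input P=1, Q=1, R=1:
  G5 stuck-at-0: G1=0, G2=1, G3=0, G4=0, G5=0 [stuck-at-0], G6=0, G7=0, G8=0 → Y1=0, Y2=0 — matches
  G3 stuck-at-1: G1=0, G2=1, G3=1 [stuck-at-1], G4=1, G5=0, G6=1, G7=1, G8=0 → Y1=1, Y2=0 — eliminated
Only G5 stuck-at-0 reproduces the observed Y1=0, Y2=0.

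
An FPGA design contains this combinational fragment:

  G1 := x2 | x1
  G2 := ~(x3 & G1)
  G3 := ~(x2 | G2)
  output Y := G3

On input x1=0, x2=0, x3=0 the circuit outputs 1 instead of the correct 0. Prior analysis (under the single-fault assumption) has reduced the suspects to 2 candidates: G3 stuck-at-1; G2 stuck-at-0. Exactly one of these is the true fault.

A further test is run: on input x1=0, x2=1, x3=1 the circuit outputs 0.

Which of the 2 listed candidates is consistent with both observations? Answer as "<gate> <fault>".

G2 stuck-at-0

Evaluate each candidate on input x1=0, x2=1, x3=1:
  G3 stuck-at-1: G1=1, G2=0, G3=1 [stuck-at-1] → 1 — eliminated
  G2 stuck-at-0: G1=1, G2=0 [stuck-at-0], G3=0 → 0 — matches
Only G2 stuck-at-0 reproduces the observed 0.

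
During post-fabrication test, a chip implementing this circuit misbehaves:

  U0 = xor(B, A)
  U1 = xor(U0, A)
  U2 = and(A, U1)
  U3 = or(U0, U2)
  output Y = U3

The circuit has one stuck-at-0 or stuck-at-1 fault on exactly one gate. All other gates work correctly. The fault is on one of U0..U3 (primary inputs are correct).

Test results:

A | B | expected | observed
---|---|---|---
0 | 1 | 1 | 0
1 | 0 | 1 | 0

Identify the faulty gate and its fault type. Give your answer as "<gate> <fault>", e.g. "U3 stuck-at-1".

Fault-free values for test 1 (A=0, B=1): U0=1, U1=1, U2=0, U3=1, giving Y=1. Observed 0.
Test 1: faults giving observed 0 are {U0 stuck-at-0, U3 stuck-at-0}.
Test 2 (A=1, B=0): fault-free U0=1, U1=0, U2=0, U3=1 → 1; observed 0. Eliminates U0 stuck-at-0.
Only U3 stuck-at-0 is consistent with every test.

U3 stuck-at-0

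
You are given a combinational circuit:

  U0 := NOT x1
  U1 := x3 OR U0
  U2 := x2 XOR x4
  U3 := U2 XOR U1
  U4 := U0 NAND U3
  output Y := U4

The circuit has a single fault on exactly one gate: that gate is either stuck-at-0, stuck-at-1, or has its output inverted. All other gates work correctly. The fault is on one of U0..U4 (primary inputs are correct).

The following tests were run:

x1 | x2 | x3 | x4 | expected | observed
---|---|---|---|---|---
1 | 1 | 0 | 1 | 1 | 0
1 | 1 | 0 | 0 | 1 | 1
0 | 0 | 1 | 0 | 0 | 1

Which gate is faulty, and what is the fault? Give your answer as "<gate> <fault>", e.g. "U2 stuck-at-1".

Fault-free values for test 1 (x1=1, x2=1, x3=0, x4=1): U0=0, U1=0, U2=0, U3=0, U4=1, giving Y=1. Observed 0.
Test 1: faults giving observed 0 are {U0 stuck-at-1, U0 inverted output, U4 stuck-at-0, U4 inverted output}.
Test 2 (x1=1, x2=1, x3=0, x4=0): fault-free U0=0, U1=0, U2=1, U3=1, U4=1 → 1; observed 1. Eliminates U4 stuck-at-0, U4 inverted output.
Test 3 (x1=0, x2=0, x3=1, x4=0): fault-free U0=1, U1=1, U2=0, U3=1, U4=0 → 0; observed 1. Eliminates U0 stuck-at-1.
Only U0 inverted output is consistent with every test.

U0 inverted output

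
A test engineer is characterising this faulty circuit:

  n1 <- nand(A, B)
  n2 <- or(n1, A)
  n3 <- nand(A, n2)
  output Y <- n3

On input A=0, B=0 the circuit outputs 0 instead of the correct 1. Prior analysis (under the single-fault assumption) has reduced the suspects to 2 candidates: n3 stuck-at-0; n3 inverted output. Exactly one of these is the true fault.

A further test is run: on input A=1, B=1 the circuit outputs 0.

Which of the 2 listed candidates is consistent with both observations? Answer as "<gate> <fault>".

n3 stuck-at-0

Evaluate each candidate on input A=1, B=1:
  n3 stuck-at-0: n1=0, n2=1, n3=0 [stuck-at-0] → 0 — matches
  n3 inverted output: n1=0, n2=1, n3=1 [inverted output] → 1 — eliminated
Only n3 stuck-at-0 reproduces the observed 0.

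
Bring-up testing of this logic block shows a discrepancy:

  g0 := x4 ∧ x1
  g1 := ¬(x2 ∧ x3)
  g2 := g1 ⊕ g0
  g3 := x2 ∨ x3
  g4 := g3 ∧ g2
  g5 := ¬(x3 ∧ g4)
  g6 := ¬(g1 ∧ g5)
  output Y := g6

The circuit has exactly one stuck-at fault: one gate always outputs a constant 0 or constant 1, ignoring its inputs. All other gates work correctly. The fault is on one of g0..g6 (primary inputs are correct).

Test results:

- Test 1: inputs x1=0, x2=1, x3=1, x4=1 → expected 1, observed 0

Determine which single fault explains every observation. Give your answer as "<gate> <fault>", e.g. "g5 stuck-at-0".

Fault-free values for test 1 (x1=0, x2=1, x3=1, x4=1): g0=0, g1=0, g2=0, g3=1, g4=0, g5=1, g6=1, giving Y=1. Observed 0.
Test 1: faults giving observed 0 are {g6 stuck-at-0}.
Only g6 stuck-at-0 is consistent with every test.

g6 stuck-at-0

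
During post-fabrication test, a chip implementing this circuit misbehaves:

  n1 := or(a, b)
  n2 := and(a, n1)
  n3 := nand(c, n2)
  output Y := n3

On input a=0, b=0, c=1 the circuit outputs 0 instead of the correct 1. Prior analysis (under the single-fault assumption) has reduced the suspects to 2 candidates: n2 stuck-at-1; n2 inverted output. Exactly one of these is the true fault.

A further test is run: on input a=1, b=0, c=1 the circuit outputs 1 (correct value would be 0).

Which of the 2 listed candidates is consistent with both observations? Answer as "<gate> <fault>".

Evaluate each candidate on input a=1, b=0, c=1:
  n2 stuck-at-1: n1=1, n2=1 [stuck-at-1], n3=0 → 0 — eliminated
  n2 inverted output: n1=1, n2=0 [inverted output], n3=1 → 1 — matches
Only n2 inverted output reproduces the observed 1.

n2 inverted output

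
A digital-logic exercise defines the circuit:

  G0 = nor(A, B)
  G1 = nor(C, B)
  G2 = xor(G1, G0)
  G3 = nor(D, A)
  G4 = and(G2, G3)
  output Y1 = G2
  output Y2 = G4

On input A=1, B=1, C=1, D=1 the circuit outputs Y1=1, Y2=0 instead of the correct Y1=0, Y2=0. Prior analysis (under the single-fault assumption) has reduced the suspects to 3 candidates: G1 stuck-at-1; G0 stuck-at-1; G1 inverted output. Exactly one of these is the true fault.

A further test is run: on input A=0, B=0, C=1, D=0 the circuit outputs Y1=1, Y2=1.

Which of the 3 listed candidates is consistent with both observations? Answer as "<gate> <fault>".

Evaluate each candidate on input A=0, B=0, C=1, D=0:
  G1 stuck-at-1: G0=1, G1=1 [stuck-at-1], G2=0, G3=1, G4=0 → Y1=0, Y2=0 — eliminated
  G0 stuck-at-1: G0=1 [stuck-at-1], G1=0, G2=1, G3=1, G4=1 → Y1=1, Y2=1 — matches
  G1 inverted output: G0=1, G1=1 [inverted output], G2=0, G3=1, G4=0 → Y1=0, Y2=0 — eliminated
Only G0 stuck-at-1 reproduces the observed Y1=1, Y2=1.

G0 stuck-at-1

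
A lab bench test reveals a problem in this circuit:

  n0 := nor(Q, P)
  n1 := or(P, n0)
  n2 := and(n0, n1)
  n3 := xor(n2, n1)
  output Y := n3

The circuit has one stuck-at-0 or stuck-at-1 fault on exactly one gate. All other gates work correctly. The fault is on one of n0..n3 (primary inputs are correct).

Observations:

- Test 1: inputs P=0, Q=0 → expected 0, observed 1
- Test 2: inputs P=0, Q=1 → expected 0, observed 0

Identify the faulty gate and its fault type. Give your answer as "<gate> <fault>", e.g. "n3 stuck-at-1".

n2 stuck-at-0

Fault-free values for test 1 (P=0, Q=0): n0=1, n1=1, n2=1, n3=0, giving Y=0. Observed 1.
Test 1: faults giving observed 1 are {n2 stuck-at-0, n3 stuck-at-1}.
Test 2 (P=0, Q=1): fault-free n0=0, n1=0, n2=0, n3=0 → 0; observed 0. Eliminates n3 stuck-at-1.
Only n2 stuck-at-0 is consistent with every test.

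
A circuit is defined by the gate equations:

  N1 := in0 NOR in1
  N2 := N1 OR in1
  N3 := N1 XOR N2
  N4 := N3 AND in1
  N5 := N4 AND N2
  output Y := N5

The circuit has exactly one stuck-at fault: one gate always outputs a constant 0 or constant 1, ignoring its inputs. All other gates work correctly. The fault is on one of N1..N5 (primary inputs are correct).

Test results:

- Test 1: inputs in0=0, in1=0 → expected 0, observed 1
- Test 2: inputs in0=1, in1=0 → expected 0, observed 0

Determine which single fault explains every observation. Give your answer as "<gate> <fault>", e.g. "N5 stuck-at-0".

N4 stuck-at-1

Fault-free values for test 1 (in0=0, in1=0): N1=1, N2=1, N3=0, N4=0, N5=0, giving Y=0. Observed 1.
Test 1: faults giving observed 1 are {N4 stuck-at-1, N5 stuck-at-1}.
Test 2 (in0=1, in1=0): fault-free N1=0, N2=0, N3=0, N4=0, N5=0 → 0; observed 0. Eliminates N5 stuck-at-1.
Only N4 stuck-at-1 is consistent with every test.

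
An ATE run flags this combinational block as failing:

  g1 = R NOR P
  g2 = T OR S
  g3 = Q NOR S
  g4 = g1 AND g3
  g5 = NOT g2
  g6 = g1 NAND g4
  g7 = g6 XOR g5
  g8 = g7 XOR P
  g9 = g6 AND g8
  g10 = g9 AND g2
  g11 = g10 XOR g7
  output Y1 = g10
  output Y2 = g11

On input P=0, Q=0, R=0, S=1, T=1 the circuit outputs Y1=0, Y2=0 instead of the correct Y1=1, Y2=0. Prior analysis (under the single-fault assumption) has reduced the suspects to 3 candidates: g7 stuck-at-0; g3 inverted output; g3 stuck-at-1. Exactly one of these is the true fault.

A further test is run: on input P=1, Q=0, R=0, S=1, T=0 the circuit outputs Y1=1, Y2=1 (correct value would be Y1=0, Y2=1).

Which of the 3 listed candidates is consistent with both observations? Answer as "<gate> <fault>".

g7 stuck-at-0

Evaluate each candidate on input P=1, Q=0, R=0, S=1, T=0:
  g7 stuck-at-0: g1=0, g2=1, g3=0, g4=0, g5=0, g6=1, g7=0 [stuck-at-0], g8=1, g9=1, g10=1, g11=1 → Y1=1, Y2=1 — matches
  g3 inverted output: g1=0, g2=1, g3=1 [inverted output], g4=0, g5=0, g6=1, g7=1, g8=0, g9=0, g10=0, g11=1 → Y1=0, Y2=1 — eliminated
  g3 stuck-at-1: g1=0, g2=1, g3=1 [stuck-at-1], g4=0, g5=0, g6=1, g7=1, g8=0, g9=0, g10=0, g11=1 → Y1=0, Y2=1 — eliminated
Only g7 stuck-at-0 reproduces the observed Y1=1, Y2=1.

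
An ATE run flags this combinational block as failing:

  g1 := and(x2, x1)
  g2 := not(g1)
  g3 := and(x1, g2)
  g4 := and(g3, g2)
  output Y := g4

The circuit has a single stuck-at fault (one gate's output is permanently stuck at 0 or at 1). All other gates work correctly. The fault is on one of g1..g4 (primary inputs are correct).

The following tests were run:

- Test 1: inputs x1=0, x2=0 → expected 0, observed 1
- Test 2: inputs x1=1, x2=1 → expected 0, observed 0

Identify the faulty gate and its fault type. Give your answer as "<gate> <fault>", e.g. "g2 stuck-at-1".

g3 stuck-at-1

Fault-free values for test 1 (x1=0, x2=0): g1=0, g2=1, g3=0, g4=0, giving Y=0. Observed 1.
Test 1: faults giving observed 1 are {g3 stuck-at-1, g4 stuck-at-1}.
Test 2 (x1=1, x2=1): fault-free g1=1, g2=0, g3=0, g4=0 → 0; observed 0. Eliminates g4 stuck-at-1.
Only g3 stuck-at-1 is consistent with every test.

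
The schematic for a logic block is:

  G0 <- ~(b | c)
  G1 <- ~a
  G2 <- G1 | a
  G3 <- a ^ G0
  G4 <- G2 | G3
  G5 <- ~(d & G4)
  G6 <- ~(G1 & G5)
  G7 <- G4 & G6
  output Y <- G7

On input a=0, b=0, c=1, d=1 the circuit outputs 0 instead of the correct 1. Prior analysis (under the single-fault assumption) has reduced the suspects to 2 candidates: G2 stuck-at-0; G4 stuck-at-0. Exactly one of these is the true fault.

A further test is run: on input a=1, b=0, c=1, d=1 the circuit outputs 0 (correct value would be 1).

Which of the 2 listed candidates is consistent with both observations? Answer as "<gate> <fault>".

Evaluate each candidate on input a=1, b=0, c=1, d=1:
  G2 stuck-at-0: G0=0, G1=0, G2=0 [stuck-at-0], G3=1, G4=1, G5=0, G6=1, G7=1 → 1 — eliminated
  G4 stuck-at-0: G0=0, G1=0, G2=1, G3=1, G4=0 [stuck-at-0], G5=1, G6=1, G7=0 → 0 — matches
Only G4 stuck-at-0 reproduces the observed 0.

G4 stuck-at-0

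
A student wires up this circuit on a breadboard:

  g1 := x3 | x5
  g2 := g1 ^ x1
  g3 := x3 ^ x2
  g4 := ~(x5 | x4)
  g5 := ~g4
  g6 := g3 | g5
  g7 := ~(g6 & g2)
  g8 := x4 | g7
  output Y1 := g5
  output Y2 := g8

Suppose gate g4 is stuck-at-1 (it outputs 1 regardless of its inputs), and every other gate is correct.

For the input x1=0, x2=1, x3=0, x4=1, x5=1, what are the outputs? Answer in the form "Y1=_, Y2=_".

Y1=0, Y2=1

Propagate with g4 forced: g1=1, g2=1, g3=1, g4=1 [stuck-at-1], g5=0, g6=1, g7=0, g8=1.
So the outputs are Y1=0, Y2=1. (Without the fault they would be Y1=1, Y2=1.)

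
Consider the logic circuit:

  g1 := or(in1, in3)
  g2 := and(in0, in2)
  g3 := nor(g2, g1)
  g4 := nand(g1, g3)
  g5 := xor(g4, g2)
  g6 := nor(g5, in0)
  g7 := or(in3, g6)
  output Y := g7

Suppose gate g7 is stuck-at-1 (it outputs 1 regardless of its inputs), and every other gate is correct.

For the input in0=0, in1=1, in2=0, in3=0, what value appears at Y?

Propagate with g7 forced: g1=1, g2=0, g3=0, g4=1, g5=1, g6=0, g7=1 [stuck-at-1].
So Y = 1. (Without the fault it would be 0.)

1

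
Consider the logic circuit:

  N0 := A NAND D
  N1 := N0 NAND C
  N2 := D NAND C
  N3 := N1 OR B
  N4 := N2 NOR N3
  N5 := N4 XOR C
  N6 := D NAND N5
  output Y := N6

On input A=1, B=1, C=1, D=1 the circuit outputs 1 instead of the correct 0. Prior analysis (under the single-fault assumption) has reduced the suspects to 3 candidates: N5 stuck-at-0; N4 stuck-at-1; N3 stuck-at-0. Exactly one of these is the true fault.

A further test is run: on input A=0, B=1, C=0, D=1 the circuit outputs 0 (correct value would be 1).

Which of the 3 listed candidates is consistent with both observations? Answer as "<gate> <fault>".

Evaluate each candidate on input A=0, B=1, C=0, D=1:
  N5 stuck-at-0: N0=1, N1=1, N2=1, N3=1, N4=0, N5=0 [stuck-at-0], N6=1 → 1 — eliminated
  N4 stuck-at-1: N0=1, N1=1, N2=1, N3=1, N4=1 [stuck-at-1], N5=1, N6=0 → 0 — matches
  N3 stuck-at-0: N0=1, N1=1, N2=1, N3=0 [stuck-at-0], N4=0, N5=0, N6=1 → 1 — eliminated
Only N4 stuck-at-1 reproduces the observed 0.

N4 stuck-at-1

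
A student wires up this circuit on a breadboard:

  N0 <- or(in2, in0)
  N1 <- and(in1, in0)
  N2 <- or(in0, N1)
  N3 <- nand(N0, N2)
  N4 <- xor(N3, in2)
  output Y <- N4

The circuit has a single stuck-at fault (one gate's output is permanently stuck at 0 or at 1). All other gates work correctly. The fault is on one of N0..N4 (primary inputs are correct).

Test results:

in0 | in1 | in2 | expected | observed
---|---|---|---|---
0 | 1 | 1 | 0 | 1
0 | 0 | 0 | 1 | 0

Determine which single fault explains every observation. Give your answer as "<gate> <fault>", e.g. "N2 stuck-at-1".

N3 stuck-at-0

Fault-free values for test 1 (in0=0, in1=1, in2=1): N0=1, N1=0, N2=0, N3=1, N4=0, giving Y=0. Observed 1.
Test 1: faults giving observed 1 are {N1 stuck-at-1, N2 stuck-at-1, N3 stuck-at-0, N4 stuck-at-1}.
Test 2 (in0=0, in1=0, in2=0): fault-free N0=0, N1=0, N2=0, N3=1, N4=1 → 1; observed 0. Eliminates N1 stuck-at-1, N2 stuck-at-1, N4 stuck-at-1.
Only N3 stuck-at-0 is consistent with every test.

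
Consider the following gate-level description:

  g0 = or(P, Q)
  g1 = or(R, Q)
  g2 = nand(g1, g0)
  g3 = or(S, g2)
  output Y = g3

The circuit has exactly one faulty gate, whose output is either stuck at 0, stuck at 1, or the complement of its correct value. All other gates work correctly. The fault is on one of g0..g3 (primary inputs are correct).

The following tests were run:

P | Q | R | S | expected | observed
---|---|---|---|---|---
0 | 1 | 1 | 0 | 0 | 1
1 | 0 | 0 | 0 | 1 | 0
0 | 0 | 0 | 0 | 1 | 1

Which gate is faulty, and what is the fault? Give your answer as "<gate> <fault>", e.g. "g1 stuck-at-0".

g1 inverted output

Fault-free values for test 1 (P=0, Q=1, R=1, S=0): g0=1, g1=1, g2=0, g3=0, giving Y=0. Observed 1.
Test 1: faults giving observed 1 are {g0 stuck-at-0, g0 inverted output, g1 stuck-at-0, g1 inverted output, g2 stuck-at-1, g2 inverted output, g3 stuck-at-1, g3 inverted output}.
Test 2 (P=1, Q=0, R=0, S=0): fault-free g0=1, g1=0, g2=1, g3=1 → 1; observed 0. Eliminates g0 stuck-at-0, g0 inverted output, g1 stuck-at-0, g2 stuck-at-1, g3 stuck-at-1.
Test 3 (P=0, Q=0, R=0, S=0): fault-free g0=0, g1=0, g2=1, g3=1 → 1; observed 1. Eliminates g2 inverted output, g3 inverted output.
Only g1 inverted output is consistent with every test.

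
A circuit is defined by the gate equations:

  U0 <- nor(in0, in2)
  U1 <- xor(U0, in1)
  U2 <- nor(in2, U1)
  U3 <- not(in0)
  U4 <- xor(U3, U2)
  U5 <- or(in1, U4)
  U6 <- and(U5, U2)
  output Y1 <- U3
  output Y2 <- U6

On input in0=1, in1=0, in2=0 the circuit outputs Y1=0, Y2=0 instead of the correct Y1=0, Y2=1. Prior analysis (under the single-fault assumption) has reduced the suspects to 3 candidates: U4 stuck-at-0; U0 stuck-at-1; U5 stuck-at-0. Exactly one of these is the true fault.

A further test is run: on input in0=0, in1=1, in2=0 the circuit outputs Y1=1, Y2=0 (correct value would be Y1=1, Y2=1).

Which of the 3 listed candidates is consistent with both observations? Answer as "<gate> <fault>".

U5 stuck-at-0

Evaluate each candidate on input in0=0, in1=1, in2=0:
  U4 stuck-at-0: U0=1, U1=0, U2=1, U3=1, U4=0 [stuck-at-0], U5=1, U6=1 → Y1=1, Y2=1 — eliminated
  U0 stuck-at-1: U0=1 [stuck-at-1], U1=0, U2=1, U3=1, U4=0, U5=1, U6=1 → Y1=1, Y2=1 — eliminated
  U5 stuck-at-0: U0=1, U1=0, U2=1, U3=1, U4=0, U5=0 [stuck-at-0], U6=0 → Y1=1, Y2=0 — matches
Only U5 stuck-at-0 reproduces the observed Y1=1, Y2=0.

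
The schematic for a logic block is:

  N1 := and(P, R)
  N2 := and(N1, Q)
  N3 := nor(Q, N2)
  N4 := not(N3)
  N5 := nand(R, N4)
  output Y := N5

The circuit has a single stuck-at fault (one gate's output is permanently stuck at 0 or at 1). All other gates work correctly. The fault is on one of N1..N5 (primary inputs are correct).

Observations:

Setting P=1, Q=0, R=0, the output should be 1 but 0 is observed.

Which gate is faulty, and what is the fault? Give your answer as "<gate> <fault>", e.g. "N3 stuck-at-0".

N5 stuck-at-0

Fault-free values for test 1 (P=1, Q=0, R=0): N1=0, N2=0, N3=1, N4=0, N5=1, giving Y=1. Observed 0.
Test 1: faults giving observed 0 are {N5 stuck-at-0}.
Only N5 stuck-at-0 is consistent with every test.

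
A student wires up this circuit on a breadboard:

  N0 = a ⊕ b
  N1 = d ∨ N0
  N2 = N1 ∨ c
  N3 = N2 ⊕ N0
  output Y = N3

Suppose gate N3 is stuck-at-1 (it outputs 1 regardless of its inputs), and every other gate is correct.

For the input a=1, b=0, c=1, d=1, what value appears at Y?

1

Propagate with N3 forced: N0=1, N1=1, N2=1, N3=1 [stuck-at-1].
So Y = 1. (Without the fault it would be 0.)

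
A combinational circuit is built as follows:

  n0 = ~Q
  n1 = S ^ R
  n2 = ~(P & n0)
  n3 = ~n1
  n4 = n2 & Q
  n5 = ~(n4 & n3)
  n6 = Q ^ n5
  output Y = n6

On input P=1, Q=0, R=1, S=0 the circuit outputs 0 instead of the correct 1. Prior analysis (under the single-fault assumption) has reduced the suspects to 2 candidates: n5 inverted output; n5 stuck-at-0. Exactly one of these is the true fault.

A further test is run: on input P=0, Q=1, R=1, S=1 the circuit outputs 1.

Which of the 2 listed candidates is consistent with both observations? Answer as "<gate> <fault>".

n5 stuck-at-0

Evaluate each candidate on input P=0, Q=1, R=1, S=1:
  n5 inverted output: n0=0, n1=0, n2=1, n3=1, n4=1, n5=1 [inverted output], n6=0 → 0 — eliminated
  n5 stuck-at-0: n0=0, n1=0, n2=1, n3=1, n4=1, n5=0 [stuck-at-0], n6=1 → 1 — matches
Only n5 stuck-at-0 reproduces the observed 1.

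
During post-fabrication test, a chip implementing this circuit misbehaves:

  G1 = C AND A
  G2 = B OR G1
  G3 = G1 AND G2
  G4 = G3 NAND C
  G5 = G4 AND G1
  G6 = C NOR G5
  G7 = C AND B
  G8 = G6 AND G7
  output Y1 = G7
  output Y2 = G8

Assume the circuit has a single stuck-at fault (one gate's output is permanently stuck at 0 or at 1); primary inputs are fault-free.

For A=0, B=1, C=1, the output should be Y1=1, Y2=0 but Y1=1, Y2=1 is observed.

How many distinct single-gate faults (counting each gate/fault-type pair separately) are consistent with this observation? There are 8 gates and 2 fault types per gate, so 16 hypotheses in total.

2

Fault-free: G1=0, G2=1, G3=0, G4=1, G5=0, G6=0, G7=1, G8=0 → Y1=1, Y2=0. Observed Y1=1, Y2=1.
  G1: none of the 2 fault types match ✗
  G2: none of the 2 fault types match ✗
  G3: none of the 2 fault types match ✗
  G4: none of the 2 fault types match ✗
  G5: none of the 2 fault types match ✗
  G6: stuck-at-1 ✓; others ✗
  G7: none of the 2 fault types match ✗
  G8: stuck-at-1 ✓; others ✗
Consistent faults: {G6 stuck-at-1, G8 stuck-at-1} — 2 in all.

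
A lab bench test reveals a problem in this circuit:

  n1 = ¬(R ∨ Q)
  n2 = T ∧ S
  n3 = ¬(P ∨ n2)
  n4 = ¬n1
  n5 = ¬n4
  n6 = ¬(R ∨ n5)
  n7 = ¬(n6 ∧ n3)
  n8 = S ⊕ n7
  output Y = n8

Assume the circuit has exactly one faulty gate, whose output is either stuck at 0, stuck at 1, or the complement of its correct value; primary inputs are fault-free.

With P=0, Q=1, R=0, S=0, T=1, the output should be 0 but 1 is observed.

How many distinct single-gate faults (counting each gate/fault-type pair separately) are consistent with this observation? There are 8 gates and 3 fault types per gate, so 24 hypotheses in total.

Fault-free: n1=0, n2=0, n3=1, n4=1, n5=0, n6=1, n7=0, n8=0 → 0. Observed 1.
  n1: stuck-at-1, inverted output ✓; others ✗
  n2: stuck-at-1, inverted output ✓; others ✗
  n3: stuck-at-0, inverted output ✓; others ✗
  n4: stuck-at-0, inverted output ✓; others ✗
  n5: stuck-at-1, inverted output ✓; others ✗
  n6: stuck-at-0, inverted output ✓; others ✗
  n7: stuck-at-1, inverted output ✓; others ✗
  n8: stuck-at-1, inverted output ✓; others ✗
Consistent faults: {n1 stuck-at-1, n1 inverted output, n2 stuck-at-1, n2 inverted output, n3 stuck-at-0, n3 inverted output, n4 stuck-at-0, n4 inverted output, n5 stuck-at-1, n5 inverted output, n6 stuck-at-0, n6 inverted output, n7 stuck-at-1, n7 inverted output, n8 stuck-at-1, n8 inverted output} — 16 in all.

16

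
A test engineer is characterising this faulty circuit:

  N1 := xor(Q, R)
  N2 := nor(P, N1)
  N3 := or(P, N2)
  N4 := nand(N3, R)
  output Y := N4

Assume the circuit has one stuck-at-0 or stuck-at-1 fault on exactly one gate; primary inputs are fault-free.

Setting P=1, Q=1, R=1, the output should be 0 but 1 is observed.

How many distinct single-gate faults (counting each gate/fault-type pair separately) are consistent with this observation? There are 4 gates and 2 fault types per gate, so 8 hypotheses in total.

2

Fault-free: N1=0, N2=0, N3=1, N4=0 → 0. Observed 1.
  N1 stuck-at-0: output 0 ✗
  N1 stuck-at-1: output 0 ✗
  N2 stuck-at-0: output 0 ✗
  N2 stuck-at-1: output 0 ✗
  N3 stuck-at-0: output 1 ✓
  N3 stuck-at-1: output 0 ✗
  N4 stuck-at-0: output 0 ✗
  N4 stuck-at-1: output 1 ✓
Consistent faults: {N3 stuck-at-0, N4 stuck-at-1} — 2 in all.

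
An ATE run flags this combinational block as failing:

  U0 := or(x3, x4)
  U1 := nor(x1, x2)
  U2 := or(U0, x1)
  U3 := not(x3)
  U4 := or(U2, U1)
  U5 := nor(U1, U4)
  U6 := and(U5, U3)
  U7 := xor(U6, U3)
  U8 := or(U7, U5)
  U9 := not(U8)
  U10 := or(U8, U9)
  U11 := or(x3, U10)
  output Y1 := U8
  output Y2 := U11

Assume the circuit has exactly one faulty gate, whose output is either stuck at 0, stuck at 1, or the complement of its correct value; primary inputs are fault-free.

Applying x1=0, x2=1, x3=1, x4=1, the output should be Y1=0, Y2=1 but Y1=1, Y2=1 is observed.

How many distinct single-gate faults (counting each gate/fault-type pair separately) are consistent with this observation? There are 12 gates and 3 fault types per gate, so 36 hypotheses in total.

Fault-free: U0=1, U1=0, U2=1, U3=0, U4=1, U5=0, U6=0, U7=0, U8=0, U9=1, U10=1, U11=1 → Y1=0, Y2=1. Observed Y1=1, Y2=1.
  U0: stuck-at-0, inverted output ✓; others ✗
  U1: none of the 3 fault types match ✗
  U2: stuck-at-0, inverted output ✓; others ✗
  U3: stuck-at-1, inverted output ✓; others ✗
  U4: stuck-at-0, inverted output ✓; others ✗
  U5: stuck-at-1, inverted output ✓; others ✗
  U6: stuck-at-1, inverted output ✓; others ✗
  U7: stuck-at-1, inverted output ✓; others ✗
  U8: stuck-at-1, inverted output ✓; others ✗
  U9: none of the 3 fault types match ✗
  U10: none of the 3 fault types match ✗
  U11: none of the 3 fault types match ✗
Consistent faults: {U0 stuck-at-0, U0 inverted output, U2 stuck-at-0, U2 inverted output, U3 stuck-at-1, U3 inverted output, U4 stuck-at-0, U4 inverted output, U5 stuck-at-1, U5 inverted output, U6 stuck-at-1, U6 inverted output, U7 stuck-at-1, U7 inverted output, U8 stuck-at-1, U8 inverted output} — 16 in all.

16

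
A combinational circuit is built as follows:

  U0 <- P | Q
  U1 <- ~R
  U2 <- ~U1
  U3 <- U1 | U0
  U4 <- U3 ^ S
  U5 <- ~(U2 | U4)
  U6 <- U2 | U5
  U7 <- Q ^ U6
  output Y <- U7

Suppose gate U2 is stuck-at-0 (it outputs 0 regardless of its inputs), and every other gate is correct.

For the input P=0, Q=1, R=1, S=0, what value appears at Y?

Propagate with U2 forced: U0=1, U1=0, U2=0 [stuck-at-0], U3=1, U4=1, U5=0, U6=0, U7=1.
So Y = 1. (Without the fault it would be 0.)

1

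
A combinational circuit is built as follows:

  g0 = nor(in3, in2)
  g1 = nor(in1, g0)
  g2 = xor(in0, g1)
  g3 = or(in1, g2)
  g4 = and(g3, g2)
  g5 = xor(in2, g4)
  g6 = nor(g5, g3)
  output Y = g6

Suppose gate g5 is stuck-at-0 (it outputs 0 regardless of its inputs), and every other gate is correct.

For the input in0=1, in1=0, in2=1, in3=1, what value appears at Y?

Propagate with g5 forced: g0=0, g1=1, g2=0, g3=0, g4=0, g5=0 [stuck-at-0], g6=1.
So Y = 1. (Without the fault it would be 0.)

1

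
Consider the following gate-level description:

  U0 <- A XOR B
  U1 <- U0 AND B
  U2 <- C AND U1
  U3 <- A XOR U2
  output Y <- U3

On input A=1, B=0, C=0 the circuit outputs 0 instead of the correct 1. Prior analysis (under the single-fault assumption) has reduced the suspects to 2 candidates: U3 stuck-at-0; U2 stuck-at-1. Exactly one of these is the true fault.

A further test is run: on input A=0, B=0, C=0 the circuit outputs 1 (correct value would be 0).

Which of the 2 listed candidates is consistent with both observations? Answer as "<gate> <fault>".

Evaluate each candidate on input A=0, B=0, C=0:
  U3 stuck-at-0: U0=0, U1=0, U2=0, U3=0 [stuck-at-0] → 0 — eliminated
  U2 stuck-at-1: U0=0, U1=0, U2=1 [stuck-at-1], U3=1 → 1 — matches
Only U2 stuck-at-1 reproduces the observed 1.

U2 stuck-at-1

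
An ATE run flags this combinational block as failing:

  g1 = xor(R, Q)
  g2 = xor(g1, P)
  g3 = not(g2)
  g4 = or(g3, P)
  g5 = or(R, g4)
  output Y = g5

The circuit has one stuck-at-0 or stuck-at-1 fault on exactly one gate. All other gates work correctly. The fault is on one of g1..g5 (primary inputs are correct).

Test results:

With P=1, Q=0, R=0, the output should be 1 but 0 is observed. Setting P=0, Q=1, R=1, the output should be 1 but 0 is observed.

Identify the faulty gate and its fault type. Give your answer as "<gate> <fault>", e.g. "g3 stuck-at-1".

Fault-free values for test 1 (P=1, Q=0, R=0): g1=0, g2=1, g3=0, g4=1, g5=1, giving Y=1. Observed 0.
Test 1: faults giving observed 0 are {g4 stuck-at-0, g5 stuck-at-0}.
Test 2 (P=0, Q=1, R=1): fault-free g1=0, g2=0, g3=1, g4=1, g5=1 → 1; observed 0. Eliminates g4 stuck-at-0.
Only g5 stuck-at-0 is consistent with every test.

g5 stuck-at-0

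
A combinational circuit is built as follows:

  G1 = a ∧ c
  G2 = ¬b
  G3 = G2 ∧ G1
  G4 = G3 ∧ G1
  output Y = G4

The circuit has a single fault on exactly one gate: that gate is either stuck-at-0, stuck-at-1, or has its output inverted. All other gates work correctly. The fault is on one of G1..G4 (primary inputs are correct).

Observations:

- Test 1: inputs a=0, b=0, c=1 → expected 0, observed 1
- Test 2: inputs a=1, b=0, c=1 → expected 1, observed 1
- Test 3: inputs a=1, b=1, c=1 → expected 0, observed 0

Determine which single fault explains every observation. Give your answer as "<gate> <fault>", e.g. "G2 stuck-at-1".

Fault-free values for test 1 (a=0, b=0, c=1): G1=0, G2=1, G3=0, G4=0, giving Y=0. Observed 1.
Test 1: faults giving observed 1 are {G1 stuck-at-1, G1 inverted output, G4 stuck-at-1, G4 inverted output}.
Test 2 (a=1, b=0, c=1): fault-free G1=1, G2=1, G3=1, G4=1 → 1; observed 1. Eliminates G1 inverted output, G4 inverted output.
Test 3 (a=1, b=1, c=1): fault-free G1=1, G2=0, G3=0, G4=0 → 0; observed 0. Eliminates G4 stuck-at-1.
Only G1 stuck-at-1 is consistent with every test.

G1 stuck-at-1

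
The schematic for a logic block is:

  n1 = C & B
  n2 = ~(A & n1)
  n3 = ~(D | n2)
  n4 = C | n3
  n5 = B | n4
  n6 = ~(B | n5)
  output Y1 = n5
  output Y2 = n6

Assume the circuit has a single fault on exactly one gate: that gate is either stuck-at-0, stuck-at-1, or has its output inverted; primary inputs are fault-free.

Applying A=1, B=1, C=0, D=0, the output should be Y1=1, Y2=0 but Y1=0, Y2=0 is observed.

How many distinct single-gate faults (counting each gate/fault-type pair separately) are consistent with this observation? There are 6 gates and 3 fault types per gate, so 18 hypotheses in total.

Fault-free: n1=0, n2=1, n3=0, n4=0, n5=1, n6=0 → Y1=1, Y2=0. Observed Y1=0, Y2=0.
  n1: none of the 3 fault types match ✗
  n2: none of the 3 fault types match ✗
  n3: none of the 3 fault types match ✗
  n4: none of the 3 fault types match ✗
  n5: stuck-at-0, inverted output ✓; others ✗
  n6: none of the 3 fault types match ✗
Consistent faults: {n5 stuck-at-0, n5 inverted output} — 2 in all.

2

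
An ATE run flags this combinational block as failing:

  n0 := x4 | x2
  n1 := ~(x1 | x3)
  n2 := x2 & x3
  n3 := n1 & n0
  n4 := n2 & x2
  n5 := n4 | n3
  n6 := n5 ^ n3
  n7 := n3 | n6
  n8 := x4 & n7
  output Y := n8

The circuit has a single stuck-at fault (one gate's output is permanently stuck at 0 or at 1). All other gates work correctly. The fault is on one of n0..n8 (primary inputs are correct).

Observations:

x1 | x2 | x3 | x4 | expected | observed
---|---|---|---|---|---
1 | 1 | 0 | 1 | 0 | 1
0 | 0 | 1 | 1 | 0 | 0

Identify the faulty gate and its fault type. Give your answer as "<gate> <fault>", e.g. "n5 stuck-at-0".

Fault-free values for test 1 (x1=1, x2=1, x3=0, x4=1): n0=1, n1=0, n2=0, n3=0, n4=0, n5=0, n6=0, n7=0, n8=0, giving Y=0. Observed 1.
Test 1: faults giving observed 1 are {n1 stuck-at-1, n2 stuck-at-1, n3 stuck-at-1, n4 stuck-at-1, n5 stuck-at-1, n6 stuck-at-1, n7 stuck-at-1, n8 stuck-at-1}.
Test 2 (x1=0, x2=0, x3=1, x4=1): fault-free n0=1, n1=0, n2=0, n3=0, n4=0, n5=0, n6=0, n7=0, n8=0 → 0; observed 0. Eliminates n1 stuck-at-1, n3 stuck-at-1, n4 stuck-at-1, n5 stuck-at-1, n6 stuck-at-1, n7 stuck-at-1, n8 stuck-at-1.
Only n2 stuck-at-1 is consistent with every test.

n2 stuck-at-1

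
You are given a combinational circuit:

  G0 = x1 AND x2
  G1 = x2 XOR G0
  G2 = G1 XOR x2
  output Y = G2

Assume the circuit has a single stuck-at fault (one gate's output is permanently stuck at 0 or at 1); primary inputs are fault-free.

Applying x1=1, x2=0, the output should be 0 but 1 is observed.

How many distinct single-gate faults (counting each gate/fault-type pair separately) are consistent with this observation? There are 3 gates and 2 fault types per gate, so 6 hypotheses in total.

Fault-free: G0=0, G1=0, G2=0 → 0. Observed 1.
  G0 stuck-at-0: output 0 ✗
  G0 stuck-at-1: output 1 ✓
  G1 stuck-at-0: output 0 ✗
  G1 stuck-at-1: output 1 ✓
  G2 stuck-at-0: output 0 ✗
  G2 stuck-at-1: output 1 ✓
Consistent faults: {G0 stuck-at-1, G1 stuck-at-1, G2 stuck-at-1} — 3 in all.

3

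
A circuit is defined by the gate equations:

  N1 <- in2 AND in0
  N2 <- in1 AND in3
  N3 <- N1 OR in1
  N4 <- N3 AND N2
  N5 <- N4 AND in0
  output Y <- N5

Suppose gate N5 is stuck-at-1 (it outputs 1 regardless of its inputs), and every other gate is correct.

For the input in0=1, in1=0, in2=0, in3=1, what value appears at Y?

Propagate with N5 forced: N1=0, N2=0, N3=0, N4=0, N5=1 [stuck-at-1].
So Y = 1. (Without the fault it would be 0.)

1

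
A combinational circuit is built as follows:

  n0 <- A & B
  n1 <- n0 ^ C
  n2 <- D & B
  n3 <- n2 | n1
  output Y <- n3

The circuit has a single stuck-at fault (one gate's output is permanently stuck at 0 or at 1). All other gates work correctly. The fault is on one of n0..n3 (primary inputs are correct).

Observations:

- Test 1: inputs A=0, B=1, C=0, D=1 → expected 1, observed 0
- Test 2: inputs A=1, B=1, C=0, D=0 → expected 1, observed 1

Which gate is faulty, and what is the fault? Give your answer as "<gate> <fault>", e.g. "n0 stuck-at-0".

Fault-free values for test 1 (A=0, B=1, C=0, D=1): n0=0, n1=0, n2=1, n3=1, giving Y=1. Observed 0.
Test 1: faults giving observed 0 are {n2 stuck-at-0, n3 stuck-at-0}.
Test 2 (A=1, B=1, C=0, D=0): fault-free n0=1, n1=1, n2=0, n3=1 → 1; observed 1. Eliminates n3 stuck-at-0.
Only n2 stuck-at-0 is consistent with every test.

n2 stuck-at-0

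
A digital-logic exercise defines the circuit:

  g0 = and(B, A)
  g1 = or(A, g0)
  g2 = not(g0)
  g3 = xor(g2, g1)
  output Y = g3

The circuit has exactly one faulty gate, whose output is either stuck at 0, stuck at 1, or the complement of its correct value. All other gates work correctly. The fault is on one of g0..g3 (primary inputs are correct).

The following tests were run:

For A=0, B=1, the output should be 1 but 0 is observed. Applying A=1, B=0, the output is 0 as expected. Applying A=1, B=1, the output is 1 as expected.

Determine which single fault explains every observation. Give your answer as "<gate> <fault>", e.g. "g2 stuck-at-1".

g1 stuck-at-1

Fault-free values for test 1 (A=0, B=1): g0=0, g1=0, g2=1, g3=1, giving Y=1. Observed 0.
Test 1: faults giving observed 0 are {g1 stuck-at-1, g1 inverted output, g2 stuck-at-0, g2 inverted output, g3 stuck-at-0, g3 inverted output}.
Test 2 (A=1, B=0): fault-free g0=0, g1=1, g2=1, g3=0 → 0; observed 0. Eliminates g1 inverted output, g2 stuck-at-0, g2 inverted output, g3 inverted output.
Test 3 (A=1, B=1): fault-free g0=1, g1=1, g2=0, g3=1 → 1; observed 1. Eliminates g3 stuck-at-0.
Only g1 stuck-at-1 is consistent with every test.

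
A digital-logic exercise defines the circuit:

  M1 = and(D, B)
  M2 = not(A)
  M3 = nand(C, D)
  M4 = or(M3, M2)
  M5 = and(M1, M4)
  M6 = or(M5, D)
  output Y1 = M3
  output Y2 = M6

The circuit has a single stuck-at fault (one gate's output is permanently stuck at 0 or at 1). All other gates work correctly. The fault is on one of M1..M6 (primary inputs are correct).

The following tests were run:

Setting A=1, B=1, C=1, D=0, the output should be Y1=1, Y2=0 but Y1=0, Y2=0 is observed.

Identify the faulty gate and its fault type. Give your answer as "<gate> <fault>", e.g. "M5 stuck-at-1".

M3 stuck-at-0

Fault-free values for test 1 (A=1, B=1, C=1, D=0): M1=0, M2=0, M3=1, M4=1, M5=0, M6=0, giving Y1=1, Y2=0. Observed Y1=0, Y2=0.
Test 1: faults giving observed Y1=0, Y2=0 are {M3 stuck-at-0}.
Only M3 stuck-at-0 is consistent with every test.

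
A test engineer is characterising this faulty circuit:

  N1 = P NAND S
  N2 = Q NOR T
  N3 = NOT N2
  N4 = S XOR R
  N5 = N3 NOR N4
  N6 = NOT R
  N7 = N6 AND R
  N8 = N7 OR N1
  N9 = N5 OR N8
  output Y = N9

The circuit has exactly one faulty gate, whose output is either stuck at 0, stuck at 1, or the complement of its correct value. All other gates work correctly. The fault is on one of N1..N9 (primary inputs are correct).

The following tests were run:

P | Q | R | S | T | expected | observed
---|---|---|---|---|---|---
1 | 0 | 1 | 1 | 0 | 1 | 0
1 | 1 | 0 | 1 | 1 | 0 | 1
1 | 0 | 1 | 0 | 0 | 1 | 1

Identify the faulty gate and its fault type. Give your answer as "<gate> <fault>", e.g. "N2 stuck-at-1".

N5 inverted output

Fault-free values for test 1 (P=1, Q=0, R=1, S=1, T=0): N1=0, N2=1, N3=0, N4=0, N5=1, N6=0, N7=0, N8=0, N9=1, giving Y=1. Observed 0.
Test 1: faults giving observed 0 are {N2 stuck-at-0, N2 inverted output, N3 stuck-at-1, N3 inverted output, N4 stuck-at-1, N4 inverted output, N5 stuck-at-0, N5 inverted output, N9 stuck-at-0, N9 inverted output}.
Test 2 (P=1, Q=1, R=0, S=1, T=1): fault-free N1=0, N2=0, N3=1, N4=1, N5=0, N6=1, N7=0, N8=0, N9=0 → 0; observed 1. Eliminates N2 stuck-at-0, N2 inverted output, N3 stuck-at-1, N3 inverted output, N4 stuck-at-1, N4 inverted output, N5 stuck-at-0, N9 stuck-at-0.
Test 3 (P=1, Q=0, R=1, S=0, T=0): fault-free N1=1, N2=1, N3=0, N4=1, N5=0, N6=0, N7=0, N8=1, N9=1 → 1; observed 1. Eliminates N9 inverted output.
Only N5 inverted output is consistent with every test.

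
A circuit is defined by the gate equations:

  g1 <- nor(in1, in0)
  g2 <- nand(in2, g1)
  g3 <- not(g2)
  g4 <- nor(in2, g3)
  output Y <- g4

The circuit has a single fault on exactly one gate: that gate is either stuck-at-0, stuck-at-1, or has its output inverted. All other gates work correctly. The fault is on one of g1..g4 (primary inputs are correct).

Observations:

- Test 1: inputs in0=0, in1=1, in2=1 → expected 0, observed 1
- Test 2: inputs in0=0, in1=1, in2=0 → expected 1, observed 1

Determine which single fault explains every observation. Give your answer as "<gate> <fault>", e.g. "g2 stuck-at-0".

Fault-free values for test 1 (in0=0, in1=1, in2=1): g1=0, g2=1, g3=0, g4=0, giving Y=0. Observed 1.
Test 1: faults giving observed 1 are {g4 stuck-at-1, g4 inverted output}.
Test 2 (in0=0, in1=1, in2=0): fault-free g1=0, g2=1, g3=0, g4=1 → 1; observed 1. Eliminates g4 inverted output.
Only g4 stuck-at-1 is consistent with every test.

g4 stuck-at-1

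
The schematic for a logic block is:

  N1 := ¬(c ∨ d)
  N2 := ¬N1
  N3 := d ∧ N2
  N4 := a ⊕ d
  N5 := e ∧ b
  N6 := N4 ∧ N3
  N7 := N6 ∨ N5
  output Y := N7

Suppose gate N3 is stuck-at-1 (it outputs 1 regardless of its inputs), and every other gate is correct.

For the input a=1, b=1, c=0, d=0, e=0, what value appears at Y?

1

Propagate with N3 forced: N1=1, N2=0, N3=1 [stuck-at-1], N4=1, N5=0, N6=1, N7=1.
So Y = 1. (Without the fault it would be 0.)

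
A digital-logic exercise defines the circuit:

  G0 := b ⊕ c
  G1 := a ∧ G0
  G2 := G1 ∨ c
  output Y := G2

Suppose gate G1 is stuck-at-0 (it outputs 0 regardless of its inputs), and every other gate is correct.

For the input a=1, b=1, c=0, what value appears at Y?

0

Propagate with G1 forced: G0=1, G1=0 [stuck-at-0], G2=0.
So Y = 0. (Without the fault it would be 1.)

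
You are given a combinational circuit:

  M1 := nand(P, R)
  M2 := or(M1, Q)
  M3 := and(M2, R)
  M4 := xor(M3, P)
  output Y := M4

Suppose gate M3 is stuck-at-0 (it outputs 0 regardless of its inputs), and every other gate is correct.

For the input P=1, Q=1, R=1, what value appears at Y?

1

Propagate with M3 forced: M1=0, M2=1, M3=0 [stuck-at-0], M4=1.
So Y = 1. (Without the fault it would be 0.)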